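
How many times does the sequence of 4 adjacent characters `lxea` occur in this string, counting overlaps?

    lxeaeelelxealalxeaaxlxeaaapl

Sliding a length-4 window over the 28 characters (25 positions):
  position 1–4: lxea
  position 9–12: lxea
  position 15–18: lxea
  position 21–24: lxea

4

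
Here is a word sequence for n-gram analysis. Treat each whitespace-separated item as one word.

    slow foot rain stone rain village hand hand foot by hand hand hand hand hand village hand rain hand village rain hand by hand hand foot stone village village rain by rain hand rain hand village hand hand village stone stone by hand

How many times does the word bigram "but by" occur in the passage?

0

Scanning the 42 overlapping bigram windows for "but by":
  (none found)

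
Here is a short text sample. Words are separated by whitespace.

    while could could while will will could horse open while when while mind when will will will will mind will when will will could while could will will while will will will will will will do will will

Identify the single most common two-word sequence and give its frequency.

Bigram frequencies (highest first):
  will will: 12
  while could: 2
  could while: 2
  while will: 2
  will could: 2
  when will: 2
  … (15 more, each ≤ 1)

"will will", 12 times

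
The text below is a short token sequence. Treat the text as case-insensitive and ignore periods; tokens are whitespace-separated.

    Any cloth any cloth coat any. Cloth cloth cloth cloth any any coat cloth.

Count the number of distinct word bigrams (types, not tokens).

8

14 tokens → 13 bigram windows in total.
Repeated bigrams (each contributes count−1 duplicates):
  any cloth: 3
  cloth cloth: 3
  cloth any: 2
5 duplicate windows → 13 − 5 = 8 distinct.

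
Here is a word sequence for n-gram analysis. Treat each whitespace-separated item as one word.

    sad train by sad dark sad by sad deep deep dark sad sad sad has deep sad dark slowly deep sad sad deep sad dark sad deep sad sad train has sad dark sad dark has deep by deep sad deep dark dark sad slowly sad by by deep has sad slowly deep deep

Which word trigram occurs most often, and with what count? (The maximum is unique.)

"sad dark sad", 3 times

Trigram frequencies (highest first):
  sad dark sad: 3
  deep sad dark: 2
  deep sad sad: 2
  sad deep sad: 2
  sad train by: 1
  train by sad: 1
  … (41 more, each ≤ 1)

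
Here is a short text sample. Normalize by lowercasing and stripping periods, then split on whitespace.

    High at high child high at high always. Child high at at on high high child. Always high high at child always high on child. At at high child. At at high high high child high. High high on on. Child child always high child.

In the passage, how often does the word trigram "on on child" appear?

Scanning the 43 overlapping trigram windows for "on on child":
  position 39–41: on on child

1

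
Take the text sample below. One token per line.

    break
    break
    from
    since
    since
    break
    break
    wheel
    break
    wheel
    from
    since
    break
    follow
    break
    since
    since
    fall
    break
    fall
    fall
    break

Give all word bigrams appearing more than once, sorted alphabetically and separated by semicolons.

Bigram counts meeting the condition (more than once):
  break break: 2
  break wheel: 2
  fall break: 2
  from since: 2
  since break: 2
  since since: 2

break break; break wheel; fall break; from since; since break; since since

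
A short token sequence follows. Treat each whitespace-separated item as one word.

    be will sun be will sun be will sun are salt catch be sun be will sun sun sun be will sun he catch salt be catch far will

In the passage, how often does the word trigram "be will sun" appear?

Scanning the 27 overlapping trigram windows for "be will sun":
  position 1–3: be will sun
  position 4–6: be will sun
  position 7–9: be will sun
  position 15–17: be will sun
  position 20–22: be will sun

5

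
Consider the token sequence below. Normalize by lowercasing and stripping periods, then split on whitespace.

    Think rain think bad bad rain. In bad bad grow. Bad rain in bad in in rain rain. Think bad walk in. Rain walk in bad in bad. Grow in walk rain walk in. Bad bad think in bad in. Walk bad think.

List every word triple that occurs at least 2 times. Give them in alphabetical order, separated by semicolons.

bad rain in; in bad bad; in bad in; rain in bad; rain think bad; rain walk in; walk in bad

Trigram counts meeting the condition (at least 2 times):
  bad rain in: 2
  in bad bad: 2
  in bad in: 3
  rain in bad: 2
  rain think bad: 2
  rain walk in: 2
  walk in bad: 2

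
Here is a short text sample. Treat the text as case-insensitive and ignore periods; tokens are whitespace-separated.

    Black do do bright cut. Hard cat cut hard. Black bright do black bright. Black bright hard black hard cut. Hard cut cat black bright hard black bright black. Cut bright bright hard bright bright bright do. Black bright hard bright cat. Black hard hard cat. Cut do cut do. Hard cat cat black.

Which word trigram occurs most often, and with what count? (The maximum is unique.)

Trigram frequencies (highest first):
  black bright hard: 3
  hard cat cut: 2
  hard black bright: 2
  bright do black: 2
  do black bright: 2
  black bright black: 2
  … (37 more, each ≤ 2)

"black bright hard", 3 times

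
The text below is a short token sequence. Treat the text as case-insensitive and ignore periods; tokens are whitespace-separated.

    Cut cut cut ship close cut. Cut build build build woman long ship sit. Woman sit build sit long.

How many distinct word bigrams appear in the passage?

19 tokens → 18 bigram windows in total.
Repeated bigrams (each contributes count−1 duplicates):
  cut cut: 3
  build build: 2
3 duplicate windows → 18 − 3 = 15 distinct.

15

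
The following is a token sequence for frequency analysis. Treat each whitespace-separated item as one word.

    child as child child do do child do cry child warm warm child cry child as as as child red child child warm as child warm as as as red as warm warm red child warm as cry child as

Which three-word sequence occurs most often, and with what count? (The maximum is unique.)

"child warm as", 3 times

Trigram frequencies (highest first):
  child warm as: 3
  cry child as: 2
  as as as: 2
  child as child: 1
  as child child: 1
  child child do: 1
  … (28 more, each ≤ 1)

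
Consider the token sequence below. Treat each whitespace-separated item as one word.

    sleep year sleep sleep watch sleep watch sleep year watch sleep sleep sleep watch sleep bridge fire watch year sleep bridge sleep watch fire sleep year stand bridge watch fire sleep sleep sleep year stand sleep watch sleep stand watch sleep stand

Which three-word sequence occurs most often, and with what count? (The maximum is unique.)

"sleep watch sleep", 4 times

Trigram frequencies (highest first):
  sleep watch sleep: 4
  sleep sleep watch: 2
  sleep sleep sleep: 2
  watch fire sleep: 2
  sleep year stand: 2
  watch sleep stand: 2
  … (26 more, each ≤ 1)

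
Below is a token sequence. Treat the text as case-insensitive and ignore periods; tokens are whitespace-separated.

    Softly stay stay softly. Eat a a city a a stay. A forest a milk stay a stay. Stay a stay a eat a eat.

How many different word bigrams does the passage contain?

15

25 tokens → 24 bigram windows in total.
Repeated bigrams (each contributes count−1 duplicates):
  stay a: 4
  a stay: 3
  a a: 2
  a eat: 2
  eat a: 2
  stay stay: 2
9 duplicate windows → 24 − 9 = 15 distinct.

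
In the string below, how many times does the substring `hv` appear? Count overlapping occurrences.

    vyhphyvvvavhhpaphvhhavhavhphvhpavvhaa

2

Sliding a length-2 window over the 37 characters (36 positions):
  position 17–18: hv
  position 28–29: hv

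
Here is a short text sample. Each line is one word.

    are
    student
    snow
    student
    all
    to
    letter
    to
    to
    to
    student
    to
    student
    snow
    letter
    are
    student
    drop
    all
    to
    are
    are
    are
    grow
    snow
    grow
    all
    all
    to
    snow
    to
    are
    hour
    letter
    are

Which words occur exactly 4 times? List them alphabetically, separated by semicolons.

all; snow

Unigram counts meeting the condition (exactly 4 times):
  all: 4
  snow: 4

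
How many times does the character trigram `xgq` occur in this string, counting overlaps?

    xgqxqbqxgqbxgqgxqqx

Sliding a length-3 window over the 19 characters (17 positions):
  position 1–3: xgq
  position 8–10: xgq
  position 12–14: xgq

3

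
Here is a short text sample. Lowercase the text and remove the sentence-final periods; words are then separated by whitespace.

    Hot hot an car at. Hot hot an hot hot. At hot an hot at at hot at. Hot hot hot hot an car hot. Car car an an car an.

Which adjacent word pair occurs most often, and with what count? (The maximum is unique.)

"hot hot", 6 times

Bigram frequencies (highest first):
  hot hot: 6
  hot an: 4
  at hot: 4
  an car: 3
  hot at: 3
  an hot: 2
  … (7 more, each ≤ 2)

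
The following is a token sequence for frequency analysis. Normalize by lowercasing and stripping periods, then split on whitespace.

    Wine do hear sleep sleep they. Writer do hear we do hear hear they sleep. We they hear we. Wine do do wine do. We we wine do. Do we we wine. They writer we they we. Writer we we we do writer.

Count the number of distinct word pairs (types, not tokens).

43 tokens → 42 bigram windows in total.
Repeated bigrams (each contributes count−1 duplicates):
  we we: 4
  wine do: 4
  do hear: 3
  we wine: 3
  do do: 2
  do we: 2
  hear we: 2
  they writer: 2
  … (3 more repeated)
17 duplicate windows → 42 − 17 = 25 distinct.

25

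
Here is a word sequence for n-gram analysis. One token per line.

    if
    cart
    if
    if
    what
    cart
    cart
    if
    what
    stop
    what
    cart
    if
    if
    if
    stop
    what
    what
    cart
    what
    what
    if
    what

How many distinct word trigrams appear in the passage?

23 tokens → 21 trigram windows in total.
Repeated trigrams (each contributes count−1 duplicates):
  cart if if: 2
1 duplicate windows → 21 − 1 = 20 distinct.

20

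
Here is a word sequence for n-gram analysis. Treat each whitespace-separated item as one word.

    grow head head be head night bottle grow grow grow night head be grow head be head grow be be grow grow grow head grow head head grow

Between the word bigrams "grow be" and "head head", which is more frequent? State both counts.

"grow be": 1 occurrence
"head head": 2 occurrences

"head head" (2 vs 1)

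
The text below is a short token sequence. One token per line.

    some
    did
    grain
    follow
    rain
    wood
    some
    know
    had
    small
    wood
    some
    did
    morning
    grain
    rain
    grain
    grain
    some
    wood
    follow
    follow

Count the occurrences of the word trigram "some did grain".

1

Scanning the 20 overlapping trigram windows for "some did grain":
  position 1–3: some did grain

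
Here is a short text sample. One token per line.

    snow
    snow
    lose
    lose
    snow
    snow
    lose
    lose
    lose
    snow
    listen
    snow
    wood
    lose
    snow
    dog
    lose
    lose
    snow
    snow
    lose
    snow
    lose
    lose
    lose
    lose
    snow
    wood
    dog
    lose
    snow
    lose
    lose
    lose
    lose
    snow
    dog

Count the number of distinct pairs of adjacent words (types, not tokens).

37 tokens → 36 bigram windows in total.
Repeated bigrams (each contributes count−1 duplicates):
  lose lose: 10
  lose snow: 8
  snow lose: 5
  snow snow: 3
  dog lose: 2
  snow dog: 2
  snow wood: 2
25 duplicate windows → 36 − 25 = 11 distinct.

11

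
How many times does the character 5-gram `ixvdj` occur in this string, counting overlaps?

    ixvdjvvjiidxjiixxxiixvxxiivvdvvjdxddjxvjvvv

1

Sliding a length-5 window over the 43 characters (39 positions):
  position 1–5: ixvdj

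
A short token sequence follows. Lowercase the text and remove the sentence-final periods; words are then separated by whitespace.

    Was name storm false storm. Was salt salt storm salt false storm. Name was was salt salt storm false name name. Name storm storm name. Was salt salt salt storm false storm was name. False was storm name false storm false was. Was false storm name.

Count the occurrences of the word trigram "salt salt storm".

Scanning the 44 overlapping trigram windows for "salt salt storm":
  position 7–9: salt salt storm
  position 16–18: salt salt storm
  position 28–30: salt salt storm

3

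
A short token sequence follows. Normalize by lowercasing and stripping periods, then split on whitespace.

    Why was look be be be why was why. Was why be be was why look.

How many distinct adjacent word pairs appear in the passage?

16 tokens → 15 bigram windows in total.
Repeated bigrams (each contributes count−1 duplicates):
  be be: 3
  was why: 3
  why was: 3
6 duplicate windows → 15 − 6 = 9 distinct.

9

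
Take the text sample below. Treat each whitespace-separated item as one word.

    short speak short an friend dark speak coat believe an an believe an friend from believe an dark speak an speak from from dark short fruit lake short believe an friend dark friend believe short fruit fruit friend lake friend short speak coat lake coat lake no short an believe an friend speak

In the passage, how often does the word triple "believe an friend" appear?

3

Scanning the 51 overlapping trigram windows for "believe an friend":
  position 12–14: believe an friend
  position 29–31: believe an friend
  position 50–52: believe an friend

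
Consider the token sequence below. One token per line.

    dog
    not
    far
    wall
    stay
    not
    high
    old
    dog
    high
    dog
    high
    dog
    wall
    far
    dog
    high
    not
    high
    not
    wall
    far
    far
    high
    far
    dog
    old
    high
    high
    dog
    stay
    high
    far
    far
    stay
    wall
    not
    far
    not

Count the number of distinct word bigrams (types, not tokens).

39 tokens → 38 bigram windows in total.
Repeated bigrams (each contributes count−1 duplicates):
  dog high: 3
  high dog: 3
  far dog: 2
  far far: 2
  high far: 2
  high not: 2
  not far: 2
  not high: 2
  … (1 more repeated)
11 duplicate windows → 38 − 11 = 27 distinct.

27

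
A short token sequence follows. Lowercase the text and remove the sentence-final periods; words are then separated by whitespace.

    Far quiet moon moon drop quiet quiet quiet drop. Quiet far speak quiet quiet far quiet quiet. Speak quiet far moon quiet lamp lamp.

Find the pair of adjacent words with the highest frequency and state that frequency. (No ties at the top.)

Bigram frequencies (highest first):
  quiet quiet: 4
  quiet far: 3
  far quiet: 2
  drop quiet: 2
  speak quiet: 2
  quiet moon: 1
  … (9 more, each ≤ 1)

"quiet quiet", 4 times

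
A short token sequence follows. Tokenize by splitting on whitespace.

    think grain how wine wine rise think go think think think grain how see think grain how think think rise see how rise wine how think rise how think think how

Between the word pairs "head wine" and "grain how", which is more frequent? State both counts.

"head wine": 0 occurrences
"grain how": 3 occurrences

"grain how" (3 vs 0)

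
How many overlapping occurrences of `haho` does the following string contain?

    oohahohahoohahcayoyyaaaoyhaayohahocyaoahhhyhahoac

Sliding a length-4 window over the 49 characters (46 positions):
  position 3–6: haho
  position 7–10: haho
  position 31–34: haho
  position 44–47: haho

4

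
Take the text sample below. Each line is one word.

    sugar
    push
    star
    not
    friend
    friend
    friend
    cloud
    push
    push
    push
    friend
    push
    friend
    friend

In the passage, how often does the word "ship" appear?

Scanning the 15 tokens for "ship":
  (none found)

0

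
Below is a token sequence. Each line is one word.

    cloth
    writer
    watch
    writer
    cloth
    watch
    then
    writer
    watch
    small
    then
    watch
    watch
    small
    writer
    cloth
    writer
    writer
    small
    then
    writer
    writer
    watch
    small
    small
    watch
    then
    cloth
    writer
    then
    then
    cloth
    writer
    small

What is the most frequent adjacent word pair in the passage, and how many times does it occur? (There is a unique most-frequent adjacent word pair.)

"cloth writer", 4 times

Bigram frequencies (highest first):
  cloth writer: 4
  writer watch: 3
  watch small: 3
  writer cloth: 2
  watch then: 2
  then writer: 2
  … (13 more, each ≤ 2)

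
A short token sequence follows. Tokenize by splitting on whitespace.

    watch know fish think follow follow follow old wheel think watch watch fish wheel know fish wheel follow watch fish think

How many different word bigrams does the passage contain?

15

21 tokens → 20 bigram windows in total.
Repeated bigrams (each contributes count−1 duplicates):
  fish think: 2
  fish wheel: 2
  follow follow: 2
  know fish: 2
  watch fish: 2
5 duplicate windows → 20 − 5 = 15 distinct.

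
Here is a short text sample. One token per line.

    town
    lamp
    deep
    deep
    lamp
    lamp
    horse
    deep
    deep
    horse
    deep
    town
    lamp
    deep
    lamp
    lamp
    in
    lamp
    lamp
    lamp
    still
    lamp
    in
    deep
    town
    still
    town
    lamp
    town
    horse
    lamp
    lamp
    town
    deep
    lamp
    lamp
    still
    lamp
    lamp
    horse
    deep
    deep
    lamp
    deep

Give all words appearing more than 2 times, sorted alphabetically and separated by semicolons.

deep; horse; lamp; still; town

Unigram counts meeting the condition (more than 2 times):
  deep: 11
  horse: 4
  lamp: 18
  still: 3
  town: 6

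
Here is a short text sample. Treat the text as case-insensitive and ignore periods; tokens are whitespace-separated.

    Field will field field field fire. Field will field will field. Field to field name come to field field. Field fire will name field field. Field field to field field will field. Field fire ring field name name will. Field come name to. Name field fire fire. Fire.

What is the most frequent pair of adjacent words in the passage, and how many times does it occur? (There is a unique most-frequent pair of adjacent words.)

Bigram frequencies (highest first):
  field field: 10
  will field: 5
  field will: 4
  field fire: 4
  to field: 3
  field to: 2
  … (16 more, each ≤ 2)

"field field", 10 times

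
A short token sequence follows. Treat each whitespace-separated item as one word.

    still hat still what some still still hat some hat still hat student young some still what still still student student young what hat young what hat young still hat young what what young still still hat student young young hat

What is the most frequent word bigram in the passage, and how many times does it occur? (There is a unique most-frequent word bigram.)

"still hat", 5 times

Bigram frequencies (highest first):
  still hat: 5
  still still: 3
  student young: 3
  young what: 3
  hat young: 3
  hat still: 2
  … (16 more, each ≤ 2)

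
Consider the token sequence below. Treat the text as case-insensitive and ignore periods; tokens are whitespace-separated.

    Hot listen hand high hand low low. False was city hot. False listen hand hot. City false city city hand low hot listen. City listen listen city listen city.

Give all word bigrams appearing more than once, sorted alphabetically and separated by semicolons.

Bigram counts meeting the condition (more than once):
  city listen: 2
  hand low: 2
  hot listen: 2
  listen city: 3
  listen hand: 2

city listen; hand low; hot listen; listen city; listen hand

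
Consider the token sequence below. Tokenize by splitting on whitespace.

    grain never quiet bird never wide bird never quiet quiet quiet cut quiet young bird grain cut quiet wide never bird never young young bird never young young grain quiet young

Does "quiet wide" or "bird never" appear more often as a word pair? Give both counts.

"quiet wide": 1 occurrence
"bird never": 4 occurrences

"bird never" (4 vs 1)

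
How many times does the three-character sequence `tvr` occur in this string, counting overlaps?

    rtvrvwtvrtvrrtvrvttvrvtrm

Sliding a length-3 window over the 25 characters (23 positions):
  position 2–4: tvr
  position 7–9: tvr
  position 10–12: tvr
  position 14–16: tvr
  position 19–21: tvr

5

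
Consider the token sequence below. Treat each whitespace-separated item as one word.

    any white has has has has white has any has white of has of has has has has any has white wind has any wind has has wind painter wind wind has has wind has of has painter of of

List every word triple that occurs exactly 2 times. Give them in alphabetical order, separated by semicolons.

any has white; has any has; has has wind; has of has; wind has has

Trigram counts meeting the condition (exactly 2 times):
  any has white: 2
  has any has: 2
  has has wind: 2
  has of has: 2
  wind has has: 2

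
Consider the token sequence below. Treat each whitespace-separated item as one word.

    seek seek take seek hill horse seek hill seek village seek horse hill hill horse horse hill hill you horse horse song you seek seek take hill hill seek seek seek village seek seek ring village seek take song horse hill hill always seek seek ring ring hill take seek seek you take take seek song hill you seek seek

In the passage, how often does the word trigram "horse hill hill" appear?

3

Scanning the 58 overlapping trigram windows for "horse hill hill":
  position 12–14: horse hill hill
  position 16–18: horse hill hill
  position 40–42: horse hill hill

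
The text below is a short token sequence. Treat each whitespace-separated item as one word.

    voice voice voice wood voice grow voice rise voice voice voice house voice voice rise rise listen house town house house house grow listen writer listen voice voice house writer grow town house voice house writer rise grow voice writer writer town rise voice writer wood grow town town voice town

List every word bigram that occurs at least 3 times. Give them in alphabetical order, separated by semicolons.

voice house; voice voice

Bigram counts meeting the condition (at least 3 times):
  voice house: 3
  voice voice: 6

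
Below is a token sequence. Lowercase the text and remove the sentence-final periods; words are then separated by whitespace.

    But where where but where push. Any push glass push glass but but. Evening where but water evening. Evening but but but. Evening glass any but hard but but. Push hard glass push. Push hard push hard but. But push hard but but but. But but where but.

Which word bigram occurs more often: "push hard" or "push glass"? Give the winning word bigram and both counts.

"push hard" (4 vs 2)

"push hard": 4 occurrences
"push glass": 2 occurrences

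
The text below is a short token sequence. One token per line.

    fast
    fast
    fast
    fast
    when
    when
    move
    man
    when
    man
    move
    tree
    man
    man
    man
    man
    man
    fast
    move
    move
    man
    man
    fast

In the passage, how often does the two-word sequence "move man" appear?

Scanning the 22 overlapping bigram windows for "move man":
  position 7–8: move man
  position 20–21: move man

2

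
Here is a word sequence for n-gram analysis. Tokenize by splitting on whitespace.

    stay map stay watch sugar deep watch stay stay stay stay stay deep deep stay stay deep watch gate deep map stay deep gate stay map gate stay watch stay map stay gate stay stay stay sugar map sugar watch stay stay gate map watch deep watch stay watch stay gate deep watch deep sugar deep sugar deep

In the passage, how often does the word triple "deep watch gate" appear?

Scanning the 56 overlapping trigram windows for "deep watch gate":
  position 17–19: deep watch gate

1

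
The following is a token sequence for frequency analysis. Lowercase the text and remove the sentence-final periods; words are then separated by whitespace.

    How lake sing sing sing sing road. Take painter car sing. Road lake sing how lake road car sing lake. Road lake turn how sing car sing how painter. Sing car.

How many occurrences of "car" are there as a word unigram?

4

Scanning the 31 tokens for "car":
  position 10: car
  position 18: car
  position 26: car
  position 31: car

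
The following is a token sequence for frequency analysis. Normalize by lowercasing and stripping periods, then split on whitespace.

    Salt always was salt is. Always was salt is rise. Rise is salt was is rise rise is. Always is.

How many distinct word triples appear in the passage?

14

20 tokens → 18 trigram windows in total.
Repeated trigrams (each contributes count−1 duplicates):
  always was salt: 2
  is rise rise: 2
  rise rise is: 2
  was salt is: 2
4 duplicate windows → 18 − 4 = 14 distinct.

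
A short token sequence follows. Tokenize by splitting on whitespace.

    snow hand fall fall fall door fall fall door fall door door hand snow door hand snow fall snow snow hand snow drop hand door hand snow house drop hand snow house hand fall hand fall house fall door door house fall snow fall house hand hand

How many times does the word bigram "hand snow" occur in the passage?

5

Scanning the 46 overlapping bigram windows for "hand snow":
  position 13–14: hand snow
  position 16–17: hand snow
  position 21–22: hand snow
  position 26–27: hand snow
  position 30–31: hand snow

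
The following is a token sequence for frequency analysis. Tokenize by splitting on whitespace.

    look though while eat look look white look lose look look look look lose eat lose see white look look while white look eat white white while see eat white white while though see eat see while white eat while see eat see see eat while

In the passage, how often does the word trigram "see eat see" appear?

2

Scanning the 44 overlapping trigram windows for "see eat see":
  position 34–36: see eat see
  position 41–43: see eat see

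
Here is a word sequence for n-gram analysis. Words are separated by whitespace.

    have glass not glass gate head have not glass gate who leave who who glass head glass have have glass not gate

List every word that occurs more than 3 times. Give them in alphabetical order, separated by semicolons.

Unigram counts meeting the condition (more than 3 times):
  glass: 6
  have: 4

glass; have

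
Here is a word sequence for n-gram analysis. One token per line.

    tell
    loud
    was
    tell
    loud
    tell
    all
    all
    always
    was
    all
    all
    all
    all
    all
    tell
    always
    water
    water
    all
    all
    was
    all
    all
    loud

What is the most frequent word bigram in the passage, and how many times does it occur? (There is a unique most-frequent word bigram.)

Bigram frequencies (highest first):
  all all: 7
  tell loud: 2
  was all: 2
  loud was: 1
  was tell: 1
  loud tell: 1
  … (10 more, each ≤ 1)

"all all", 7 times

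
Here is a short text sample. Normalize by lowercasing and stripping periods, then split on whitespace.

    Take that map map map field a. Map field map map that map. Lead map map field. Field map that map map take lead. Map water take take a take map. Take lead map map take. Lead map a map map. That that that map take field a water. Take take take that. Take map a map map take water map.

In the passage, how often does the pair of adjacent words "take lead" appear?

3

Scanning the 60 overlapping bigram windows for "take lead":
  position 23–24: take lead
  position 32–33: take lead
  position 36–37: take lead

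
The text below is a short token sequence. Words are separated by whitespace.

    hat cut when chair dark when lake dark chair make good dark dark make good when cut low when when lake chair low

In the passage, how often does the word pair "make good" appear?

2

Scanning the 22 overlapping bigram windows for "make good":
  position 10–11: make good
  position 14–15: make good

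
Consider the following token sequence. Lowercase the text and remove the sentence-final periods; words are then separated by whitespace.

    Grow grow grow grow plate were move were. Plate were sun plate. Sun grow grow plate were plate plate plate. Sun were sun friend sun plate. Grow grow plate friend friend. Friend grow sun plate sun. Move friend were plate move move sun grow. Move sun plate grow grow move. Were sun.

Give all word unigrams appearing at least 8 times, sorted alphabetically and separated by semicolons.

grow; plate; sun

Unigram counts meeting the condition (at least 8 times):
  grow: 12
  plate: 12
  sun: 10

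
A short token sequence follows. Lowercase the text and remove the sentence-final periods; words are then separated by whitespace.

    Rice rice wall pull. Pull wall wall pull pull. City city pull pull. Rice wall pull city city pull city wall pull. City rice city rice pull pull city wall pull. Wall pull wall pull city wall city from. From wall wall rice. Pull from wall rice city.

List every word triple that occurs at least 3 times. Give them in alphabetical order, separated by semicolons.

Trigram counts meeting the condition (at least 3 times):
  pull city wall: 3
  wall pull city: 3

pull city wall; wall pull city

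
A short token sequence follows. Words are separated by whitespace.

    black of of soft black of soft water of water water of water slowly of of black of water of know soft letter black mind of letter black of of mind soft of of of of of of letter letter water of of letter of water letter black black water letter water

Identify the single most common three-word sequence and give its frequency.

"of of of", 4 times

Trigram frequencies (highest first):
  of of of: 4
  black of of: 2
  water of water: 2
  of of letter: 2
  of of soft: 1
  of soft black: 1
  … (38 more, each ≤ 1)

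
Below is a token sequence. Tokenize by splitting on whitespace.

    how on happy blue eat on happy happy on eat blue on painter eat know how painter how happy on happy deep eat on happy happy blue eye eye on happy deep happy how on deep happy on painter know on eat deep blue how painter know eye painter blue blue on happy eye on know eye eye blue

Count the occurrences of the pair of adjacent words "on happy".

Scanning the 58 overlapping bigram windows for "on happy":
  position 2–3: on happy
  position 6–7: on happy
  position 20–21: on happy
  position 24–25: on happy
  position 30–31: on happy
  position 52–53: on happy

6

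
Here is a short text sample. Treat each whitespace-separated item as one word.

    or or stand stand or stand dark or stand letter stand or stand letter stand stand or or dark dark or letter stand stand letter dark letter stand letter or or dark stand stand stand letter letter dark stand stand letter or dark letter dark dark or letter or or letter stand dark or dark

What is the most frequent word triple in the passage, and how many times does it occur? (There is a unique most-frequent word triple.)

Trigram frequencies (highest first):
  stand stand letter: 3
  stand stand or: 2
  stand or stand: 2
  stand dark or: 2
  or stand letter: 2
  stand letter stand: 2
  … (32 more, each ≤ 2)

"stand stand letter", 3 times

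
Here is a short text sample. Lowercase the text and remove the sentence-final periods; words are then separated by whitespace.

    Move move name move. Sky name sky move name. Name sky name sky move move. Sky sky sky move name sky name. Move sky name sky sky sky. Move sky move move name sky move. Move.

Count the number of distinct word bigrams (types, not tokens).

9

36 tokens → 35 bigram windows in total.
Repeated bigrams (each contributes count−1 duplicates):
  name sky: 6
  sky move: 6
  move move: 4
  move name: 4
  move sky: 4
  sky name: 4
  sky sky: 4
  name move: 2
26 duplicate windows → 35 − 26 = 9 distinct.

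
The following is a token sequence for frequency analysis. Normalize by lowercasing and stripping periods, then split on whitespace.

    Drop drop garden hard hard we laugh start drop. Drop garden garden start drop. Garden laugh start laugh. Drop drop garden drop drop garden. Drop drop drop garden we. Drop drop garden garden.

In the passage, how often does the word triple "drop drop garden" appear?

Scanning the 31 overlapping trigram windows for "drop drop garden":
  position 1–3: drop drop garden
  position 9–11: drop drop garden
  position 19–21: drop drop garden
  position 22–24: drop drop garden
  position 26–28: drop drop garden
  position 30–32: drop drop garden

6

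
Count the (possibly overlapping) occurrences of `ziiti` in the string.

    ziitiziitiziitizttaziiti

Sliding a length-5 window over the 24 characters (20 positions):
  position 1–5: ziiti
  position 6–10: ziiti
  position 11–15: ziiti
  position 20–24: ziiti

4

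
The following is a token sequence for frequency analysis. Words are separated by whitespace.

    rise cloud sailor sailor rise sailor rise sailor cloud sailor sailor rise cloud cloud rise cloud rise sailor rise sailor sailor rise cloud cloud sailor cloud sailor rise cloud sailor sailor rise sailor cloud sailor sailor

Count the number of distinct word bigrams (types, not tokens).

8

36 tokens → 35 bigram windows in total.
Repeated bigrams (each contributes count−1 duplicates):
  sailor rise: 7
  cloud sailor: 6
  rise cloud: 5
  rise sailor: 5
  sailor sailor: 5
  sailor cloud: 3
  cloud cloud: 2
  cloud rise: 2
27 duplicate windows → 35 − 27 = 8 distinct.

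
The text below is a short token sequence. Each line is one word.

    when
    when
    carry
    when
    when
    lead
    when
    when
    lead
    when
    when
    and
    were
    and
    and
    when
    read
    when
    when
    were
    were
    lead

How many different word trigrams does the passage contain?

22 tokens → 20 trigram windows in total.
Repeated trigrams (each contributes count−1 duplicates):
  lead when when: 2
  when lead when: 2
  when when lead: 2
3 duplicate windows → 20 − 3 = 17 distinct.

17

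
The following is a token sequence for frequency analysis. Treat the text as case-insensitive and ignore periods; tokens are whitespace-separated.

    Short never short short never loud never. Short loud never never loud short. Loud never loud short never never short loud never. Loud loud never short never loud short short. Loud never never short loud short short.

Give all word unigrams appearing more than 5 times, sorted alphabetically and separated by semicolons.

Unigram counts meeting the condition (more than 5 times):
  loud: 11
  never: 13
  short: 13

loud; never; short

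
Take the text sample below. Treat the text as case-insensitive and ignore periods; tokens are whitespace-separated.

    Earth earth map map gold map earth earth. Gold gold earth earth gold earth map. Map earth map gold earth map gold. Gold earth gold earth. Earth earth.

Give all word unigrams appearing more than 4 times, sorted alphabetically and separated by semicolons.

Unigram counts meeting the condition (more than 4 times):
  earth: 13
  gold: 8
  map: 7

earth; gold; map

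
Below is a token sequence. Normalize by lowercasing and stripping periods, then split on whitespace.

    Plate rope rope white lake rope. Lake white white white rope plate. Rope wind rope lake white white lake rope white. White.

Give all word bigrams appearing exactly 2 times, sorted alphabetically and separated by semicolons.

Bigram counts meeting the condition (exactly 2 times):
  lake rope: 2
  lake white: 2
  plate rope: 2
  rope lake: 2
  rope white: 2
  white lake: 2

lake rope; lake white; plate rope; rope lake; rope white; white lake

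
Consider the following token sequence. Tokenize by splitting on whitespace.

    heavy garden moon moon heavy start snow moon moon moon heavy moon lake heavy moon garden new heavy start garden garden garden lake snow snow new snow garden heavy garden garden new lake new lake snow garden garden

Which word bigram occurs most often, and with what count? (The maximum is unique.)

"garden garden", 4 times

Bigram frequencies (highest first):
  garden garden: 4
  moon moon: 3
  heavy garden: 2
  moon heavy: 2
  heavy start: 2
  heavy moon: 2
  … (18 more, each ≤ 2)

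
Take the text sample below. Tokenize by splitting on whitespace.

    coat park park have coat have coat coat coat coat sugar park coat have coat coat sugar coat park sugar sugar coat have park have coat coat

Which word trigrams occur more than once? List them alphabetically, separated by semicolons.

Trigram counts meeting the condition (more than once):
  coat coat coat: 2
  coat coat sugar: 2
  coat have coat: 2
  have coat coat: 3
  park have coat: 2

coat coat coat; coat coat sugar; coat have coat; have coat coat; park have coat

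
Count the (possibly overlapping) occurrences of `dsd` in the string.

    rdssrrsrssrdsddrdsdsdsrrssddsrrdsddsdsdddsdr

7

Sliding a length-3 window over the 44 characters (42 positions):
  position 12–14: dsd
  position 17–19: dsd
  position 19–21: dsd
  position 32–34: dsd
  position 35–37: dsd
  position 37–39: dsd
  position 41–43: dsd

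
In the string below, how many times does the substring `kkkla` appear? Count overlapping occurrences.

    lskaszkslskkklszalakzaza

Sliding a length-5 window over the 24 characters (20 positions):
  (no match at any position)

0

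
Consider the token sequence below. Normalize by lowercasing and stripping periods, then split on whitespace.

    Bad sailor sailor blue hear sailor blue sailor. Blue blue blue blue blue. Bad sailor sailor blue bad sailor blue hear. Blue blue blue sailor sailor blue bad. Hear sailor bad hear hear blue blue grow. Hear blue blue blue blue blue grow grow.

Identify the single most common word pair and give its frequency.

Bigram frequencies (highest first):
  blue blue: 11
  sailor blue: 6
  bad sailor: 3
  sailor sailor: 3
  blue bad: 3
  hear blue: 3
  … (9 more, each ≤ 2)

"blue blue", 11 times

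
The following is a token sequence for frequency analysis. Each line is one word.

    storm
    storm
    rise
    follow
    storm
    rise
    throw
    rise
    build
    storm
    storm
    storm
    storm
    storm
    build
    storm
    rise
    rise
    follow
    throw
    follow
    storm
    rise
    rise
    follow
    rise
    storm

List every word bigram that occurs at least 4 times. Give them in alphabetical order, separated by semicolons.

Bigram counts meeting the condition (at least 4 times):
  storm rise: 4
  storm storm: 5

storm rise; storm storm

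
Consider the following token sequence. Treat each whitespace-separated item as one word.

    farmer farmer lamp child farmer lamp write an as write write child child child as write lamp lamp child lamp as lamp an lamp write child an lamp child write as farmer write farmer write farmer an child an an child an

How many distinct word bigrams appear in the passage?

28

42 tokens → 41 bigram windows in total.
Repeated bigrams (each contributes count−1 duplicates):
  child an: 3
  lamp child: 3
  an child: 2
  an lamp: 2
  as write: 2
  child child: 2
  farmer lamp: 2
  farmer write: 2
  … (3 more repeated)
13 duplicate windows → 41 − 13 = 28 distinct.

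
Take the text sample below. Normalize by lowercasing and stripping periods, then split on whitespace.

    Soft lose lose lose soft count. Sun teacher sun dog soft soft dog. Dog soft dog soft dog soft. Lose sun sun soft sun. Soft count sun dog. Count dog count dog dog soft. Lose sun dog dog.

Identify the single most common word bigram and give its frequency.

"dog soft", 5 times

Bigram frequencies (highest first):
  dog soft: 5
  soft lose: 3
  sun dog: 3
  soft dog: 3
  dog dog: 3
  lose lose: 2
  … (12 more, each ≤ 2)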